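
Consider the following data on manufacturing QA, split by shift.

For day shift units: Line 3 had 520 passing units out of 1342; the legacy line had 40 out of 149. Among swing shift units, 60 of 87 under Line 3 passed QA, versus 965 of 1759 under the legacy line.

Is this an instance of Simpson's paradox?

Yes

Day shift: Line 3 520/1342 = 38.7%, the legacy line 40/149 = 26.8% → Line 3
Swing shift: Line 3 60/87 = 69.0%, the legacy line 965/1759 = 54.9% → Line 3
Overall: Line 3 580/1429 = 40.6%, the legacy line 1005/1908 = 52.7% → the legacy line
Line 3 wins each shift group but the legacy line wins overall — the comparison reverses. Line 3's units skew toward day shift, which has a lower base rate.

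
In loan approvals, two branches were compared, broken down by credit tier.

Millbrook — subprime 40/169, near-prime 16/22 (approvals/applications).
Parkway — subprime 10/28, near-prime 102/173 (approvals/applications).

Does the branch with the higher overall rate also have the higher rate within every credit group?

No

Subprime: Millbrook 40/169 = 23.7%, Parkway 10/28 = 35.7% → Parkway
Near-prime: Millbrook 16/22 = 72.7%, Parkway 102/173 = 59.0% → Millbrook
Overall: Millbrook 56/191 = 29.3%, Parkway 112/201 = 55.7% → Parkway
Neither sweeps: Millbrook wins 1 of 2 groups, Parkway wins 1. Parkway wins overall but not every group — no Simpson reversal.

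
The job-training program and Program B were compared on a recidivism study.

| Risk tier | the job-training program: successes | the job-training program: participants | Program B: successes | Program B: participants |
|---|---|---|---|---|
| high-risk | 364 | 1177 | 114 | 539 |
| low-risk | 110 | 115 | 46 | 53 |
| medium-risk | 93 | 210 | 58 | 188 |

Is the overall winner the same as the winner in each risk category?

Yes

High-risk: the job-training program 364/1177 = 30.9%, Program B 114/539 = 21.2% → the job-training program
Low-risk: the job-training program 110/115 = 95.7%, Program B 46/53 = 86.8% → the job-training program
Medium-risk: the job-training program 93/210 = 44.3%, Program B 58/188 = 30.9% → the job-training program
Overall: the job-training program 567/1502 = 37.7%, Program B 218/780 = 27.9% → the job-training program
The job-training program wins overall and in every risk group — no reversal.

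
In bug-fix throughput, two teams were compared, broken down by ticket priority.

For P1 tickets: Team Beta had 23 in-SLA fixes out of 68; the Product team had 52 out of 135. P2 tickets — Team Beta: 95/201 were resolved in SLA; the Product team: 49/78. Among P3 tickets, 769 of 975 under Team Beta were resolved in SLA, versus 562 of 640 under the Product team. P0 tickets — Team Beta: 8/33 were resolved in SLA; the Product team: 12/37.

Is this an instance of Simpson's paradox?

No

P1: Team Beta 23/68 = 33.8%, the Product team 52/135 = 38.5% → the Product team
P2: Team Beta 95/201 = 47.3%, the Product team 49/78 = 62.8% → the Product team
P3: Team Beta 769/975 = 78.9%, the Product team 562/640 = 87.8% → the Product team
P0: Team Beta 8/33 = 24.2%, the Product team 12/37 = 32.4% → the Product team
Overall: Team Beta 895/1277 = 70.1%, the Product team 675/890 = 75.8% → the Product team
The Product team wins overall and in every ticket group — no reversal.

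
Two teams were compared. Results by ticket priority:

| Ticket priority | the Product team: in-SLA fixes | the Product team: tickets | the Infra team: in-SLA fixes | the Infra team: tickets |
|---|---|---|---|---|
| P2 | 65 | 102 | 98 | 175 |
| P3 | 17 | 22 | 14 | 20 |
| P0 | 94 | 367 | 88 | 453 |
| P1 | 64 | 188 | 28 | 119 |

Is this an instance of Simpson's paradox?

No

P2: the Product team 65/102 = 63.7%, the Infra team 98/175 = 56.0% → the Product team
P3: the Product team 17/22 = 77.3%, the Infra team 14/20 = 70.0% → the Product team
P0: the Product team 94/367 = 25.6%, the Infra team 88/453 = 19.4% → the Product team
P1: the Product team 64/188 = 34.0%, the Infra team 28/119 = 23.5% → the Product team
Overall: the Product team 240/679 = 35.3%, the Infra team 228/767 = 29.7% → the Product team
The Product team wins overall and in every ticket group — no reversal.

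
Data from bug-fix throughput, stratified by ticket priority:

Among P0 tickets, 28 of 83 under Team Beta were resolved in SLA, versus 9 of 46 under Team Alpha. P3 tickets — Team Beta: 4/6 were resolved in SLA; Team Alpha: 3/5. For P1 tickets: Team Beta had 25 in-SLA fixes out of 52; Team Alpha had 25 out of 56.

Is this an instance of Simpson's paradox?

P0: Team Beta 28/83 = 33.7%, Team Alpha 9/46 = 19.6% → Team Beta
P3: Team Beta 4/6 = 66.7%, Team Alpha 3/5 = 60.0% → Team Beta
P1: Team Beta 25/52 = 48.1%, Team Alpha 25/56 = 44.6% → Team Beta
Overall: Team Beta 57/141 = 40.4%, Team Alpha 37/107 = 34.6% → Team Beta
Team Beta wins overall and in every ticket group — no reversal.

No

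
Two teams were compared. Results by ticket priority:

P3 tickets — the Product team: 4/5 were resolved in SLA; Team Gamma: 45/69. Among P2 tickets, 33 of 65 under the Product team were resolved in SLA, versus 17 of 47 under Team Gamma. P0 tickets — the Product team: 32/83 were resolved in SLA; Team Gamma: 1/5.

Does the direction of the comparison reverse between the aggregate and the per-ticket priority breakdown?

Yes

P3: the Product team 4/5 = 80.0%, Team Gamma 45/69 = 65.2% → the Product team
P2: the Product team 33/65 = 50.8%, Team Gamma 17/47 = 36.2% → the Product team
P0: the Product team 32/83 = 38.6%, Team Gamma 1/5 = 20.0% → the Product team
Overall: the Product team 69/153 = 45.1%, Team Gamma 63/121 = 52.1% → Team Gamma
The Product team wins each ticket group but Team Gamma wins overall — the comparison reverses. The Product team's tickets skew toward P0, which has a lower base rate.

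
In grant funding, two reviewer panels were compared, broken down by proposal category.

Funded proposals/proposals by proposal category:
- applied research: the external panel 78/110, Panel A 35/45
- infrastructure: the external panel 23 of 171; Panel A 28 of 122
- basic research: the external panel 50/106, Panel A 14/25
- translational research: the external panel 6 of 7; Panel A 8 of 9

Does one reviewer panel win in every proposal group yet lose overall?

Applied research: the external panel 78/110 = 70.9%, Panel A 35/45 = 77.8% → Panel A
Infrastructure: the external panel 23/171 = 13.5%, Panel A 28/122 = 23.0% → Panel A
Basic research: the external panel 50/106 = 47.2%, Panel A 14/25 = 56.0% → Panel A
Translational research: the external panel 6/7 = 85.7%, Panel A 8/9 = 88.9% → Panel A
Overall: the external panel 157/394 = 39.8%, Panel A 85/201 = 42.3% → Panel A
Panel A wins overall and in every proposal group — no reversal.

No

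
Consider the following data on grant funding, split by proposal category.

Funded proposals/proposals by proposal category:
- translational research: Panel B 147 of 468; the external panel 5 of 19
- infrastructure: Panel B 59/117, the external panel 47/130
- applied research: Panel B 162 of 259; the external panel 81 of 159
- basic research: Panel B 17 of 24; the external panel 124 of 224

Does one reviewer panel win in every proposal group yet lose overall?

Translational research: Panel B 147/468 = 31.4%, the external panel 5/19 = 26.3% → Panel B
Infrastructure: Panel B 59/117 = 50.4%, the external panel 47/130 = 36.2% → Panel B
Applied research: Panel B 162/259 = 62.5%, the external panel 81/159 = 50.9% → Panel B
Basic research: Panel B 17/24 = 70.8%, the external panel 124/224 = 55.4% → Panel B
Overall: Panel B 385/868 = 44.4%, the external panel 257/532 = 48.3% → the external panel
Panel B wins each proposal group but the external panel wins overall — the comparison reverses. Panel B's proposals skew toward translational research, which has a lower base rate.

Yes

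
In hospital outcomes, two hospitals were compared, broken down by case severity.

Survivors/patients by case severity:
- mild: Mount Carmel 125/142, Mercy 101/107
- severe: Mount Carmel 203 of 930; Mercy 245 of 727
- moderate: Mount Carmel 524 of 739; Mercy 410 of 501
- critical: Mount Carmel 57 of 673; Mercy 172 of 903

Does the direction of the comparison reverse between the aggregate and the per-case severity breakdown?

No

Mild: Mount Carmel 125/142 = 88.0%, Mercy 101/107 = 94.4% → Mercy
Severe: Mount Carmel 203/930 = 21.8%, Mercy 245/727 = 33.7% → Mercy
Moderate: Mount Carmel 524/739 = 70.9%, Mercy 410/501 = 81.8% → Mercy
Critical: Mount Carmel 57/673 = 8.5%, Mercy 172/903 = 19.0% → Mercy
Overall: Mount Carmel 909/2484 = 36.6%, Mercy 928/2238 = 41.5% → Mercy
Mercy wins overall and in every case group — no reversal.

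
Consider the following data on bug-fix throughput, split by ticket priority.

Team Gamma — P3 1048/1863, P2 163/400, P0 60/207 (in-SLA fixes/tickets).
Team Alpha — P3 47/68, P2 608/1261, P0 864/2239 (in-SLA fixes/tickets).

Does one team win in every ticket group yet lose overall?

P3: Team Gamma 1048/1863 = 56.3%, Team Alpha 47/68 = 69.1% → Team Alpha
P2: Team Gamma 163/400 = 40.8%, Team Alpha 608/1261 = 48.2% → Team Alpha
P0: Team Gamma 60/207 = 29.0%, Team Alpha 864/2239 = 38.6% → Team Alpha
Overall: Team Gamma 1271/2470 = 51.5%, Team Alpha 1519/3568 = 42.6% → Team Gamma
Team Alpha wins each ticket group but Team Gamma wins overall — the comparison reverses. Team Alpha's tickets skew toward P0, which has a lower base rate.

Yes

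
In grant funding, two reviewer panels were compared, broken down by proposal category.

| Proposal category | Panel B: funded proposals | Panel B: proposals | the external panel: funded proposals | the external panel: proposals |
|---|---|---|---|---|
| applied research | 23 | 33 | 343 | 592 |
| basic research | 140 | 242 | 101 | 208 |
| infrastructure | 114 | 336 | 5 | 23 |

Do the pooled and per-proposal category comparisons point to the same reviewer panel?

No

Applied research: Panel B 23/33 = 69.7%, the external panel 343/592 = 57.9% → Panel B
Basic research: Panel B 140/242 = 57.9%, the external panel 101/208 = 48.6% → Panel B
Infrastructure: Panel B 114/336 = 33.9%, the external panel 5/23 = 21.7% → Panel B
Overall: Panel B 277/611 = 45.3%, the external panel 449/823 = 54.6% → the external panel
Panel B wins each proposal group but the external panel wins overall — the comparison reverses. Panel B's proposals skew toward infrastructure, which has a lower base rate.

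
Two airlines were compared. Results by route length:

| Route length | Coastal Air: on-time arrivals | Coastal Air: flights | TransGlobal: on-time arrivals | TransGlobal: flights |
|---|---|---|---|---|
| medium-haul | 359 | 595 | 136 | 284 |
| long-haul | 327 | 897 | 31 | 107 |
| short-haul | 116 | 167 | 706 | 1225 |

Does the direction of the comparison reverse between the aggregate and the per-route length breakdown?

Yes

Medium-haul: Coastal Air 359/595 = 60.3%, TransGlobal 136/284 = 47.9% → Coastal Air
Long-haul: Coastal Air 327/897 = 36.5%, TransGlobal 31/107 = 29.0% → Coastal Air
Short-haul: Coastal Air 116/167 = 69.5%, TransGlobal 706/1225 = 57.6% → Coastal Air
Overall: Coastal Air 802/1659 = 48.3%, TransGlobal 873/1616 = 54.0% → TransGlobal
Coastal Air wins each route group but TransGlobal wins overall — the comparison reverses. Coastal Air's flights skew toward long-haul, which has a lower base rate.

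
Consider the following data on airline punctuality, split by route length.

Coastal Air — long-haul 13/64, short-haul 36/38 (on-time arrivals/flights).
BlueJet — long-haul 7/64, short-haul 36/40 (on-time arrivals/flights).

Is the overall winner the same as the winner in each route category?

Long-haul: Coastal Air 13/64 = 20.3%, BlueJet 7/64 = 10.9% → Coastal Air
Short-haul: Coastal Air 36/38 = 94.7%, BlueJet 36/40 = 90.0% → Coastal Air
Overall: Coastal Air 49/102 = 48.0%, BlueJet 43/104 = 41.3% → Coastal Air
Coastal Air wins overall and in every route group — no reversal.

Yes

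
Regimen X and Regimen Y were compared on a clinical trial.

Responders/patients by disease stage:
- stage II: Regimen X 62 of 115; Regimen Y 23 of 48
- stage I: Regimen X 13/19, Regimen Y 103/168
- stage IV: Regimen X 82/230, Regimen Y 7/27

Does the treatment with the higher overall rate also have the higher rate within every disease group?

No

Stage II: Regimen X 62/115 = 53.9%, Regimen Y 23/48 = 47.9% → Regimen X
Stage I: Regimen X 13/19 = 68.4%, Regimen Y 103/168 = 61.3% → Regimen X
Stage IV: Regimen X 82/230 = 35.7%, Regimen Y 7/27 = 25.9% → Regimen X
Overall: Regimen X 157/364 = 43.1%, Regimen Y 133/243 = 54.7% → Regimen Y
Regimen X wins each disease group but Regimen Y wins overall — the comparison reverses. Regimen X's patients skew toward stage IV, which has a lower base rate.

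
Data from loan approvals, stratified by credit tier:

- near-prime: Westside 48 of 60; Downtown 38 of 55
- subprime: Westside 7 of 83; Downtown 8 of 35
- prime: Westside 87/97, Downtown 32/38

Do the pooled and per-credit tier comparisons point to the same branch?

No

Near-prime: Westside 48/60 = 80.0%, Downtown 38/55 = 69.1% → Westside
Subprime: Westside 7/83 = 8.4%, Downtown 8/35 = 22.9% → Downtown
Prime: Westside 87/97 = 89.7%, Downtown 32/38 = 84.2% → Westside
Overall: Westside 142/240 = 59.2%, Downtown 78/128 = 60.9% → Downtown
Neither sweeps: Westside wins 2 of 3 groups, Downtown wins 1. Downtown wins overall but not every group — no Simpson reversal.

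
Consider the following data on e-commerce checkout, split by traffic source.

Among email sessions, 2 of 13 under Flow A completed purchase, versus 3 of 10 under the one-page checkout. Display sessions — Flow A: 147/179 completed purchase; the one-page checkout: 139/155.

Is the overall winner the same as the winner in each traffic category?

Email: Flow A 2/13 = 15.4%, the one-page checkout 3/10 = 30.0% → the one-page checkout
Display: Flow A 147/179 = 82.1%, the one-page checkout 139/155 = 89.7% → the one-page checkout
Overall: Flow A 149/192 = 77.6%, the one-page checkout 142/165 = 86.1% → the one-page checkout
The one-page checkout wins overall and in every traffic group — no reversal.

Yes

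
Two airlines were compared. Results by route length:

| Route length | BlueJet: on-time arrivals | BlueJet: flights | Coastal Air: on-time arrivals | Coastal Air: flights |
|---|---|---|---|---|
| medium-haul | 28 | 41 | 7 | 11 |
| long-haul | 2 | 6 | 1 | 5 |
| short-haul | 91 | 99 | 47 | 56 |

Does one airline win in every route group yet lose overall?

Medium-haul: BlueJet 28/41 = 68.3%, Coastal Air 7/11 = 63.6% → BlueJet
Long-haul: BlueJet 2/6 = 33.3%, Coastal Air 1/5 = 20.0% → BlueJet
Short-haul: BlueJet 91/99 = 91.9%, Coastal Air 47/56 = 83.9% → BlueJet
Overall: BlueJet 121/146 = 82.9%, Coastal Air 55/72 = 76.4% → BlueJet
BlueJet wins overall and in every route group — no reversal.

No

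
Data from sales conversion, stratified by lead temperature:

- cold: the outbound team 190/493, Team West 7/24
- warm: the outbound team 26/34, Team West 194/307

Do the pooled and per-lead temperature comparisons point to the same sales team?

No

Cold: the outbound team 190/493 = 38.5%, Team West 7/24 = 29.2% → the outbound team
Warm: the outbound team 26/34 = 76.5%, Team West 194/307 = 63.2% → the outbound team
Overall: the outbound team 216/527 = 41.0%, Team West 201/331 = 60.7% → Team West
The outbound team wins each lead group but Team West wins overall — the comparison reverses. The outbound team's leads skew toward cold, which has a lower base rate.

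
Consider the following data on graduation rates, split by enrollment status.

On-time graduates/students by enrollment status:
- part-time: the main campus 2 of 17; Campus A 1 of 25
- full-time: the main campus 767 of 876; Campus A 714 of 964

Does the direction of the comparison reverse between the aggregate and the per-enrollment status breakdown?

No

Part-time: the main campus 2/17 = 11.8%, Campus A 1/25 = 4.0% → the main campus
Full-time: the main campus 767/876 = 87.6%, Campus A 714/964 = 74.1% → the main campus
Overall: the main campus 769/893 = 86.1%, Campus A 715/989 = 72.3% → the main campus
The main campus wins overall and in every enrollment group — no reversal.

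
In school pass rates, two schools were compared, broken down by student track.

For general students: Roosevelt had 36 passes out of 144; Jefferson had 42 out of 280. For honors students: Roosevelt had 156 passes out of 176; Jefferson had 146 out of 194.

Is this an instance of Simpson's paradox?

General: Roosevelt 36/144 = 25.0%, Jefferson 42/280 = 15.0% → Roosevelt
Honors: Roosevelt 156/176 = 88.6%, Jefferson 146/194 = 75.3% → Roosevelt
Overall: Roosevelt 192/320 = 60.0%, Jefferson 188/474 = 39.7% → Roosevelt
Roosevelt wins overall and in every student group — no reversal.

No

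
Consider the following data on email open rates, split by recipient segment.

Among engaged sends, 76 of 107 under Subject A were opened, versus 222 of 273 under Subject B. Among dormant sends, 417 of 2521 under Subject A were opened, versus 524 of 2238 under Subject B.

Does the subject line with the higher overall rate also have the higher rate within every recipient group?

Yes

Engaged: Subject A 76/107 = 71.0%, Subject B 222/273 = 81.3% → Subject B
Dormant: Subject A 417/2521 = 16.5%, Subject B 524/2238 = 23.4% → Subject B
Overall: Subject A 493/2628 = 18.8%, Subject B 746/2511 = 29.7% → Subject B
Subject B wins overall and in every recipient group — no reversal.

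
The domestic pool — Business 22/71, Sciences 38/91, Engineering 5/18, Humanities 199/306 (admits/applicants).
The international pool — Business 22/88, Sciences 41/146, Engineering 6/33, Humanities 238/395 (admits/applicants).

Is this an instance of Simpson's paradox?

No

Business: the domestic pool 22/71 = 31.0%, the international pool 22/88 = 25.0% → the domestic pool
Sciences: the domestic pool 38/91 = 41.8%, the international pool 41/146 = 28.1% → the domestic pool
Engineering: the domestic pool 5/18 = 27.8%, the international pool 6/33 = 18.2% → the domestic pool
Humanities: the domestic pool 199/306 = 65.0%, the international pool 238/395 = 60.3% → the domestic pool
Overall: the domestic pool 264/486 = 54.3%, the international pool 307/662 = 46.4% → the domestic pool
The domestic pool wins overall and in every department group — no reversal.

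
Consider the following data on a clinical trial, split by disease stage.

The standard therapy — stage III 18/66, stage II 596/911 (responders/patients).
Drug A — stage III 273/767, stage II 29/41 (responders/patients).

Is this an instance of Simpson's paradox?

Yes

Stage III: the standard therapy 18/66 = 27.3%, Drug A 273/767 = 35.6% → Drug A
Stage II: the standard therapy 596/911 = 65.4%, Drug A 29/41 = 70.7% → Drug A
Overall: the standard therapy 614/977 = 62.8%, Drug A 302/808 = 37.4% → the standard therapy
Drug A wins each disease group but the standard therapy wins overall — the comparison reverses. Drug A's patients skew toward stage III, which has a lower base rate.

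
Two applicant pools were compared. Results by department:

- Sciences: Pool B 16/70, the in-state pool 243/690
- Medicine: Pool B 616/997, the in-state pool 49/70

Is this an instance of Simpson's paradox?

Yes

Sciences: Pool B 16/70 = 22.9%, the in-state pool 243/690 = 35.2% → the in-state pool
Medicine: Pool B 616/997 = 61.8%, the in-state pool 49/70 = 70.0% → the in-state pool
Overall: Pool B 632/1067 = 59.2%, the in-state pool 292/760 = 38.4% → Pool B
The in-state pool wins each department group but Pool B wins overall — the comparison reverses. The in-state pool's applicants skew toward Sciences, which has a lower base rate.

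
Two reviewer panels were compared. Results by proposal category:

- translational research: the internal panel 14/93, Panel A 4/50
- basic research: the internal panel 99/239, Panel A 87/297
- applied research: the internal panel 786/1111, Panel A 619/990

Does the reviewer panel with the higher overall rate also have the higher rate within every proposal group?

Translational research: the internal panel 14/93 = 15.1%, Panel A 4/50 = 8.0% → the internal panel
Basic research: the internal panel 99/239 = 41.4%, Panel A 87/297 = 29.3% → the internal panel
Applied research: the internal panel 786/1111 = 70.7%, Panel A 619/990 = 62.5% → the internal panel
Overall: the internal panel 899/1443 = 62.3%, Panel A 710/1337 = 53.1% → the internal panel
The internal panel wins overall and in every proposal group — no reversal.

Yes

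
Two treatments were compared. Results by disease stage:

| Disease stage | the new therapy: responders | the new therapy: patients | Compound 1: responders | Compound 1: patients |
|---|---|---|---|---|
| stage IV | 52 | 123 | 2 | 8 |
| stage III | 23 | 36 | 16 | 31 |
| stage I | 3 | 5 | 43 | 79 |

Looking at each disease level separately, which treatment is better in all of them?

Stage IV: the new therapy 52/123 = 42.3%, Compound 1 2/8 = 25.0% → the new therapy
Stage III: the new therapy 23/36 = 63.9%, Compound 1 16/31 = 51.6% → the new therapy
Stage I: the new therapy 3/5 = 60.0%, Compound 1 43/79 = 54.4% → the new therapy
The new therapy has the higher rate in all 3 groups.

the new therapy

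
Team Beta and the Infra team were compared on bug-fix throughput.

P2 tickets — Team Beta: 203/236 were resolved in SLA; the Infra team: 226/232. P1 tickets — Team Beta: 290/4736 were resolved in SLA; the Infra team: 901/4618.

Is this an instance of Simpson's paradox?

P2: Team Beta 203/236 = 86.0%, the Infra team 226/232 = 97.4% → the Infra team
P1: Team Beta 290/4736 = 6.1%, the Infra team 901/4618 = 19.5% → the Infra team
Overall: Team Beta 493/4972 = 9.9%, the Infra team 1127/4850 = 23.2% → the Infra team
The Infra team wins overall and in every ticket group — no reversal.

No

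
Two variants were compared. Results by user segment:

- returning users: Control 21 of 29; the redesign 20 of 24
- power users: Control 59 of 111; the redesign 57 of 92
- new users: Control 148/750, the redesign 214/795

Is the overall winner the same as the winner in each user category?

Yes

Returning users: Control 21/29 = 72.4%, the redesign 20/24 = 83.3% → the redesign
Power users: Control 59/111 = 53.2%, the redesign 57/92 = 62.0% → the redesign
New users: Control 148/750 = 19.7%, the redesign 214/795 = 26.9% → the redesign
Overall: Control 228/890 = 25.6%, the redesign 291/911 = 31.9% → the redesign
The redesign wins overall and in every user group — no reversal.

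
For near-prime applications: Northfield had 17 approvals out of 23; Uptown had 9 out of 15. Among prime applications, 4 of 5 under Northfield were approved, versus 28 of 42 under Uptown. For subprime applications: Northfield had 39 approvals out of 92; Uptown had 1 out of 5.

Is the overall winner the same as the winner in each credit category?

Near-prime: Northfield 17/23 = 73.9%, Uptown 9/15 = 60.0% → Northfield
Prime: Northfield 4/5 = 80.0%, Uptown 28/42 = 66.7% → Northfield
Subprime: Northfield 39/92 = 42.4%, Uptown 1/5 = 20.0% → Northfield
Overall: Northfield 60/120 = 50.0%, Uptown 38/62 = 61.3% → Uptown
Northfield wins each credit group but Uptown wins overall — the comparison reverses. Northfield's applications skew toward subprime, which has a lower base rate.

No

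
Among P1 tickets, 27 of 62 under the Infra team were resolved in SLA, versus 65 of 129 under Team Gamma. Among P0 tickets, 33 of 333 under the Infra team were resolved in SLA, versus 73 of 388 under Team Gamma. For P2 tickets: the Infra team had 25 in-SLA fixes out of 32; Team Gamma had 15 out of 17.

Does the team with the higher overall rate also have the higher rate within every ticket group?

Yes

P1: the Infra team 27/62 = 43.5%, Team Gamma 65/129 = 50.4% → Team Gamma
P0: the Infra team 33/333 = 9.9%, Team Gamma 73/388 = 18.8% → Team Gamma
P2: the Infra team 25/32 = 78.1%, Team Gamma 15/17 = 88.2% → Team Gamma
Overall: the Infra team 85/427 = 19.9%, Team Gamma 153/534 = 28.7% → Team Gamma
Team Gamma wins overall and in every ticket group — no reversal.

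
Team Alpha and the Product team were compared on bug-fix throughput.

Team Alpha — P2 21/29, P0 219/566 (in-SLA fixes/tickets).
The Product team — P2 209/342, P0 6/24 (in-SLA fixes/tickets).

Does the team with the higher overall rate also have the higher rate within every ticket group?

No

P2: Team Alpha 21/29 = 72.4%, the Product team 209/342 = 61.1% → Team Alpha
P0: Team Alpha 219/566 = 38.7%, the Product team 6/24 = 25.0% → Team Alpha
Overall: Team Alpha 240/595 = 40.3%, the Product team 215/366 = 58.7% → the Product team
Team Alpha wins each ticket group but the Product team wins overall — the comparison reverses. Team Alpha's tickets skew toward P0, which has a lower base rate.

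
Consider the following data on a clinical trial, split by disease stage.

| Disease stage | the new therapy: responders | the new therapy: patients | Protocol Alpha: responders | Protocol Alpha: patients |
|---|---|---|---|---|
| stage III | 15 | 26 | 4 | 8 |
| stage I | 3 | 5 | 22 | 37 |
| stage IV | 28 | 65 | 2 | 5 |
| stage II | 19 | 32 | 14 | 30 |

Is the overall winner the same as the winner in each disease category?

Stage III: the new therapy 15/26 = 57.7%, Protocol Alpha 4/8 = 50.0% → the new therapy
Stage I: the new therapy 3/5 = 60.0%, Protocol Alpha 22/37 = 59.5% → the new therapy
Stage IV: the new therapy 28/65 = 43.1%, Protocol Alpha 2/5 = 40.0% → the new therapy
Stage II: the new therapy 19/32 = 59.4%, Protocol Alpha 14/30 = 46.7% → the new therapy
Overall: the new therapy 65/128 = 50.8%, Protocol Alpha 42/80 = 52.5% → Protocol Alpha
The new therapy wins each disease group but Protocol Alpha wins overall — the comparison reverses. The new therapy's patients skew toward stage IV, which has a lower base rate.

No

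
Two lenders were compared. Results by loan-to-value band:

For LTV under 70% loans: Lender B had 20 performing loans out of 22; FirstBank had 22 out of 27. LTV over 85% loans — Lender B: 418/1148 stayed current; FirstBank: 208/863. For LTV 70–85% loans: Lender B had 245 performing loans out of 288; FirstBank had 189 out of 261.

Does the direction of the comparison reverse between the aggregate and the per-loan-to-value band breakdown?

LTV under 70%: Lender B 20/22 = 90.9%, FirstBank 22/27 = 81.5% → Lender B
LTV over 85%: Lender B 418/1148 = 36.4%, FirstBank 208/863 = 24.1% → Lender B
LTV 70–85%: Lender B 245/288 = 85.1%, FirstBank 189/261 = 72.4% → Lender B
Overall: Lender B 683/1458 = 46.8%, FirstBank 419/1151 = 36.4% → Lender B
Lender B wins overall and in every loan-to-value group — no reversal.

No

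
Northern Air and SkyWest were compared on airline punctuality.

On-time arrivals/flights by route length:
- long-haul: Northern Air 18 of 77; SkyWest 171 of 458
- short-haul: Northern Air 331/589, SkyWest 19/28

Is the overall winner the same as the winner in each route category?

No

Long-haul: Northern Air 18/77 = 23.4%, SkyWest 171/458 = 37.3% → SkyWest
Short-haul: Northern Air 331/589 = 56.2%, SkyWest 19/28 = 67.9% → SkyWest
Overall: Northern Air 349/666 = 52.4%, SkyWest 190/486 = 39.1% → Northern Air
SkyWest wins each route group but Northern Air wins overall — the comparison reverses. SkyWest's flights skew toward long-haul, which has a lower base rate.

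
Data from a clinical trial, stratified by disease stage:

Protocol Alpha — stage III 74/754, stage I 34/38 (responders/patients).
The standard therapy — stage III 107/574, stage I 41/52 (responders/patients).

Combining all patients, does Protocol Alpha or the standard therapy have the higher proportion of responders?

Stage III: Protocol Alpha 74/754 = 9.8%, the standard therapy 107/574 = 18.6% → the standard therapy
Stage I: Protocol Alpha 34/38 = 89.5%, the standard therapy 41/52 = 78.8% → Protocol Alpha
Overall: Protocol Alpha 108/792 = 13.6%, the standard therapy 148/626 = 23.6% → the standard therapy
(Neither sweeps every disease group, but the standard therapy has the higher pooled rate.)

the standard therapy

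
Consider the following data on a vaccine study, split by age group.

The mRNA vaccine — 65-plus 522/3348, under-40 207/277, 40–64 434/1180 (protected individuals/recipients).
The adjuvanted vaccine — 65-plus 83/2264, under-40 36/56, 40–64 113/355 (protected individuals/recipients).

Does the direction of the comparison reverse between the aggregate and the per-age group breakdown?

65-plus: the mRNA vaccine 522/3348 = 15.6%, the adjuvanted vaccine 83/2264 = 3.7% → the mRNA vaccine
Under-40: the mRNA vaccine 207/277 = 74.7%, the adjuvanted vaccine 36/56 = 64.3% → the mRNA vaccine
40–64: the mRNA vaccine 434/1180 = 36.8%, the adjuvanted vaccine 113/355 = 31.8% → the mRNA vaccine
Overall: the mRNA vaccine 1163/4805 = 24.2%, the adjuvanted vaccine 232/2675 = 8.7% → the mRNA vaccine
The mRNA vaccine wins overall and in every age group — no reversal.

No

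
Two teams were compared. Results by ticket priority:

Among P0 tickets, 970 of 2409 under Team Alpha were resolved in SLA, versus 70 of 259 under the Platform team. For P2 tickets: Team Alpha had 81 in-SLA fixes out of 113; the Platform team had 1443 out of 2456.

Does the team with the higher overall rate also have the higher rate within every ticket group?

P0: Team Alpha 970/2409 = 40.3%, the Platform team 70/259 = 27.0% → Team Alpha
P2: Team Alpha 81/113 = 71.7%, the Platform team 1443/2456 = 58.8% → Team Alpha
Overall: Team Alpha 1051/2522 = 41.7%, the Platform team 1513/2715 = 55.7% → the Platform team
Team Alpha wins each ticket group but the Platform team wins overall — the comparison reverses. Team Alpha's tickets skew toward P0, which has a lower base rate.

No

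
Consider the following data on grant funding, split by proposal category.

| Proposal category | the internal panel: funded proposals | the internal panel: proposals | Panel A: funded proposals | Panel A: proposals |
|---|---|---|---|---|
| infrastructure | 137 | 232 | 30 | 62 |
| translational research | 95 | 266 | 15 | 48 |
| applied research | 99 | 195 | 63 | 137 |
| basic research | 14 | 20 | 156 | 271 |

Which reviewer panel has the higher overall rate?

Infrastructure: the internal panel 137/232 = 59.1%, Panel A 30/62 = 48.4% → the internal panel
Translational research: the internal panel 95/266 = 35.7%, Panel A 15/48 = 31.2% → the internal panel
Applied research: the internal panel 99/195 = 50.8%, Panel A 63/137 = 46.0% → the internal panel
Basic research: the internal panel 14/20 = 70.0%, Panel A 156/271 = 57.6% → the internal panel
Overall: the internal panel 345/713 = 48.4%, Panel A 264/518 = 51.0% → Panel A
(The internal panel wins every proposal group but Panel A wins overall — the internal panel's proposals skew toward the low-rate translational research group.)

Panel A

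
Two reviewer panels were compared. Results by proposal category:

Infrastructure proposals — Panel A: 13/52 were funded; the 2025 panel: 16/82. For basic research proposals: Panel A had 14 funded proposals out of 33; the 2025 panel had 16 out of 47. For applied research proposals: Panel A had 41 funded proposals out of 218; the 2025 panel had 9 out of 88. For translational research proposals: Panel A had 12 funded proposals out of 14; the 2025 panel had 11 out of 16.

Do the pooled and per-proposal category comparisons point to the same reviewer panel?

Yes

Infrastructure: Panel A 13/52 = 25.0%, the 2025 panel 16/82 = 19.5% → Panel A
Basic research: Panel A 14/33 = 42.4%, the 2025 panel 16/47 = 34.0% → Panel A
Applied research: Panel A 41/218 = 18.8%, the 2025 panel 9/88 = 10.2% → Panel A
Translational research: Panel A 12/14 = 85.7%, the 2025 panel 11/16 = 68.8% → Panel A
Overall: Panel A 80/317 = 25.2%, the 2025 panel 52/233 = 22.3% → Panel A
Panel A wins overall and in every proposal group — no reversal.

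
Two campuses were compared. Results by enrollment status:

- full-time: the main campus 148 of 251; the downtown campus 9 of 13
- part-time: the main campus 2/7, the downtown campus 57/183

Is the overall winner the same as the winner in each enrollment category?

No

Full-time: the main campus 148/251 = 59.0%, the downtown campus 9/13 = 69.2% → the downtown campus
Part-time: the main campus 2/7 = 28.6%, the downtown campus 57/183 = 31.1% → the downtown campus
Overall: the main campus 150/258 = 58.1%, the downtown campus 66/196 = 33.7% → the main campus
The downtown campus wins each enrollment group but the main campus wins overall — the comparison reverses. The downtown campus's students skew toward part-time, which has a lower base rate.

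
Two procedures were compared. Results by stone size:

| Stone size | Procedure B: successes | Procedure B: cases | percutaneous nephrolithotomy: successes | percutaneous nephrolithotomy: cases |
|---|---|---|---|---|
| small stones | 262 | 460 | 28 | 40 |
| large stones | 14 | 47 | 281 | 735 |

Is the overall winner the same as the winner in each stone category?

Small stones: Procedure B 262/460 = 57.0%, percutaneous nephrolithotomy 28/40 = 70.0% → percutaneous nephrolithotomy
Large stones: Procedure B 14/47 = 29.8%, percutaneous nephrolithotomy 281/735 = 38.2% → percutaneous nephrolithotomy
Overall: Procedure B 276/507 = 54.4%, percutaneous nephrolithotomy 309/775 = 39.9% → Procedure B
Percutaneous nephrolithotomy wins each stone group but Procedure B wins overall — the comparison reverses. Percutaneous nephrolithotomy's cases skew toward large stones, which has a lower base rate.

No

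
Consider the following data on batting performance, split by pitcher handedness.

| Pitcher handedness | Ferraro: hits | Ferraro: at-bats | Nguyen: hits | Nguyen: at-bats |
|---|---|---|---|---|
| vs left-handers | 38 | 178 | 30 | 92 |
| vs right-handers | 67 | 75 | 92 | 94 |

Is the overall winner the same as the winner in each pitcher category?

Yes

Vs left-handers: Ferraro 38/178 = 21.3%, Nguyen 30/92 = 32.6% → Nguyen
Vs right-handers: Ferraro 67/75 = 89.3%, Nguyen 92/94 = 97.9% → Nguyen
Overall: Ferraro 105/253 = 41.5%, Nguyen 122/186 = 65.6% → Nguyen
Nguyen wins overall and in every pitcher group — no reversal.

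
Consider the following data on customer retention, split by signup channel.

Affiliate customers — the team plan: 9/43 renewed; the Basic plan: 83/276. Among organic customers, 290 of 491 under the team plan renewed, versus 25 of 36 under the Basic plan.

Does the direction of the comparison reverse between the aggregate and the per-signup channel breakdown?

Affiliate: the team plan 9/43 = 20.9%, the Basic plan 83/276 = 30.1% → the Basic plan
Organic: the team plan 290/491 = 59.1%, the Basic plan 25/36 = 69.4% → the Basic plan
Overall: the team plan 299/534 = 56.0%, the Basic plan 108/312 = 34.6% → the team plan
The Basic plan wins each signup group but the team plan wins overall — the comparison reverses. The Basic plan's customers skew toward affiliate, which has a lower base rate.

Yes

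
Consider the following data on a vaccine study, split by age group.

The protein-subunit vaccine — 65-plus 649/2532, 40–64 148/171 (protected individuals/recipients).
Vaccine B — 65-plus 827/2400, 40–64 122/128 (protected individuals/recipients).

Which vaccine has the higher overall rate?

Vaccine B

65-plus: the protein-subunit vaccine 649/2532 = 25.6%, Vaccine B 827/2400 = 34.5% → Vaccine B
40–64: the protein-subunit vaccine 148/171 = 86.5%, Vaccine B 122/128 = 95.3% → Vaccine B
Overall: the protein-subunit vaccine 797/2703 = 29.5%, Vaccine B 949/2528 = 37.5% → Vaccine B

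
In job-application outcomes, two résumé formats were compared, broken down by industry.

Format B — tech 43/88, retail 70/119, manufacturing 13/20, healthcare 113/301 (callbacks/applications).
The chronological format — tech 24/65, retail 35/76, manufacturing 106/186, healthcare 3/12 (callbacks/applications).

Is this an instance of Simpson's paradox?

Yes

Tech: Format B 43/88 = 48.9%, the chronological format 24/65 = 36.9% → Format B
Retail: Format B 70/119 = 58.8%, the chronological format 35/76 = 46.1% → Format B
Manufacturing: Format B 13/20 = 65.0%, the chronological format 106/186 = 57.0% → Format B
Healthcare: Format B 113/301 = 37.5%, the chronological format 3/12 = 25.0% → Format B
Overall: Format B 239/528 = 45.3%, the chronological format 168/339 = 49.6% → the chronological format
Format B wins each industry group but the chronological format wins overall — the comparison reverses. Format B's applications skew toward healthcare, which has a lower base rate.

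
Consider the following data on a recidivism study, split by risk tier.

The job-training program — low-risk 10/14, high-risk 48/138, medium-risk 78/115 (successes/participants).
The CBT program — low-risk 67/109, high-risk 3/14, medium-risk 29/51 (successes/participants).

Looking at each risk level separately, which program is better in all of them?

the job-training program

Low-risk: the job-training program 10/14 = 71.4%, the CBT program 67/109 = 61.5% → the job-training program
High-risk: the job-training program 48/138 = 34.8%, the CBT program 3/14 = 21.4% → the job-training program
Medium-risk: the job-training program 78/115 = 67.8%, the CBT program 29/51 = 56.9% → the job-training program
The job-training program has the higher rate in all 3 groups.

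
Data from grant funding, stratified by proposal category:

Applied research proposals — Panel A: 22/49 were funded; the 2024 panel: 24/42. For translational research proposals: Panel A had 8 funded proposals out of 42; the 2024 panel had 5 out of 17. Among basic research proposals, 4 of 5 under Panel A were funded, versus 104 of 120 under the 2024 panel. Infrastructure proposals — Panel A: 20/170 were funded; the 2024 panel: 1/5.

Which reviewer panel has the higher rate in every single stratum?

the 2024 panel

Applied research: Panel A 22/49 = 44.9%, the 2024 panel 24/42 = 57.1% → the 2024 panel
Translational research: Panel A 8/42 = 19.0%, the 2024 panel 5/17 = 29.4% → the 2024 panel
Basic research: Panel A 4/5 = 80.0%, the 2024 panel 104/120 = 86.7% → the 2024 panel
Infrastructure: Panel A 20/170 = 11.8%, the 2024 panel 1/5 = 20.0% → the 2024 panel
The 2024 panel has the higher rate in all 4 groups.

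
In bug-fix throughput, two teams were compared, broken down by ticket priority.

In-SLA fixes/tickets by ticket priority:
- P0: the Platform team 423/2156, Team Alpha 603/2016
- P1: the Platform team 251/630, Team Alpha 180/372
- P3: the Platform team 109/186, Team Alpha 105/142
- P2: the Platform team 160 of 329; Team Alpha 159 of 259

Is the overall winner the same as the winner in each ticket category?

P0: the Platform team 423/2156 = 19.6%, Team Alpha 603/2016 = 29.9% → Team Alpha
P1: the Platform team 251/630 = 39.8%, Team Alpha 180/372 = 48.4% → Team Alpha
P3: the Platform team 109/186 = 58.6%, Team Alpha 105/142 = 73.9% → Team Alpha
P2: the Platform team 160/329 = 48.6%, Team Alpha 159/259 = 61.4% → Team Alpha
Overall: the Platform team 943/3301 = 28.6%, Team Alpha 1047/2789 = 37.5% → Team Alpha
Team Alpha wins overall and in every ticket group — no reversal.

Yes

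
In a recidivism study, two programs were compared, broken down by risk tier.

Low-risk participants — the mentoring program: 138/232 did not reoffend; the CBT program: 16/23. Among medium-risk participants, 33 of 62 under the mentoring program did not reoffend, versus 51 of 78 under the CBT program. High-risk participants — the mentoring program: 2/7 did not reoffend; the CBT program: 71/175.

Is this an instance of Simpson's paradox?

Low-risk: the mentoring program 138/232 = 59.5%, the CBT program 16/23 = 69.6% → the CBT program
Medium-risk: the mentoring program 33/62 = 53.2%, the CBT program 51/78 = 65.4% → the CBT program
High-risk: the mentoring program 2/7 = 28.6%, the CBT program 71/175 = 40.6% → the CBT program
Overall: the mentoring program 173/301 = 57.5%, the CBT program 138/276 = 50.0% → the mentoring program
The CBT program wins each risk group but the mentoring program wins overall — the comparison reverses. The CBT program's participants skew toward high-risk, which has a lower base rate.

Yes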